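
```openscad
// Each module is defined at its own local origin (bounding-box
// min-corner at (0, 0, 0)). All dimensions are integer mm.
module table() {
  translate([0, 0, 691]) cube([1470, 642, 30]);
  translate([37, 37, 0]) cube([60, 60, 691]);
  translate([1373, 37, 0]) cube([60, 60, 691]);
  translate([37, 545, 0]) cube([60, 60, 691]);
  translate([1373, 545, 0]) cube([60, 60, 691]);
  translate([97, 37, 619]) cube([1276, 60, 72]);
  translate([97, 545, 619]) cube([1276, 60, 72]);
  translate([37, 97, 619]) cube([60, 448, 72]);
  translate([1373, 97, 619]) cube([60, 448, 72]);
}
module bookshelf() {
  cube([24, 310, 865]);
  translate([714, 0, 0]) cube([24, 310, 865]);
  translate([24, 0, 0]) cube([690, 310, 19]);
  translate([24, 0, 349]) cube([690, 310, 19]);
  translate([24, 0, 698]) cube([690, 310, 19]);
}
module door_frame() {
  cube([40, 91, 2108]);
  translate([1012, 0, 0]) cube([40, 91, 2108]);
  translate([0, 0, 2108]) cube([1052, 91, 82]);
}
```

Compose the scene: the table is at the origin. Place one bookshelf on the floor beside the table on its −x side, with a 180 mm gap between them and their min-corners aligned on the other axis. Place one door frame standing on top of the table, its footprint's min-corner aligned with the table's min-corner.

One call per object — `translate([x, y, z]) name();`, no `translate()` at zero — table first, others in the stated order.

table();
translate([-918, 0, 0]) bookshelf();
translate([0, 0, 721]) door_frame();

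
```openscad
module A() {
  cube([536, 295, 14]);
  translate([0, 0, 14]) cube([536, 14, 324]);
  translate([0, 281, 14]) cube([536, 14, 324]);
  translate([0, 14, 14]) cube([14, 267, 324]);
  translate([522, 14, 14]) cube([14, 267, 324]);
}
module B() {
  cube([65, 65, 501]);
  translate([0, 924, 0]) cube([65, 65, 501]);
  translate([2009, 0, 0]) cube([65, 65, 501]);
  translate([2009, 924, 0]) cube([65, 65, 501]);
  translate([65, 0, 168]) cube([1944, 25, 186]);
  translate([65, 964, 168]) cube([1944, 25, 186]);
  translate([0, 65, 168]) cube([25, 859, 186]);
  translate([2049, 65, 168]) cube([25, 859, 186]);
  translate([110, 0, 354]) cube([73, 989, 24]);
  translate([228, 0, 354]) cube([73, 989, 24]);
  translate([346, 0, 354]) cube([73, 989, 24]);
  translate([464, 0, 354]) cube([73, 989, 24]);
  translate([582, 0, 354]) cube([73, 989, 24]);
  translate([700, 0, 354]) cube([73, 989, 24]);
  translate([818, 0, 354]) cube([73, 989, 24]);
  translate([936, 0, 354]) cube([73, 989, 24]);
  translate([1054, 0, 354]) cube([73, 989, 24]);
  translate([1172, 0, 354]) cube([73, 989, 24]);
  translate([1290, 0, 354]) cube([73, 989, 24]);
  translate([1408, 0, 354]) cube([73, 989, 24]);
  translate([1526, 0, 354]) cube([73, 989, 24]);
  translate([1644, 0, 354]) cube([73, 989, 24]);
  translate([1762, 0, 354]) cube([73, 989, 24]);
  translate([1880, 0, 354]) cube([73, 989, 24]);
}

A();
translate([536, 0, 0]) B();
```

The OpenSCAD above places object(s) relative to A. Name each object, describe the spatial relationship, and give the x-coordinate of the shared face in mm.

The open box's +x face and the bed frame's −x face are both at x = 536 mm.

A is an open box. B is a bed frame. The bed frame is against the open box's +x side, with their −y faces flush. The x-coordinate of the shared face is 536 mm.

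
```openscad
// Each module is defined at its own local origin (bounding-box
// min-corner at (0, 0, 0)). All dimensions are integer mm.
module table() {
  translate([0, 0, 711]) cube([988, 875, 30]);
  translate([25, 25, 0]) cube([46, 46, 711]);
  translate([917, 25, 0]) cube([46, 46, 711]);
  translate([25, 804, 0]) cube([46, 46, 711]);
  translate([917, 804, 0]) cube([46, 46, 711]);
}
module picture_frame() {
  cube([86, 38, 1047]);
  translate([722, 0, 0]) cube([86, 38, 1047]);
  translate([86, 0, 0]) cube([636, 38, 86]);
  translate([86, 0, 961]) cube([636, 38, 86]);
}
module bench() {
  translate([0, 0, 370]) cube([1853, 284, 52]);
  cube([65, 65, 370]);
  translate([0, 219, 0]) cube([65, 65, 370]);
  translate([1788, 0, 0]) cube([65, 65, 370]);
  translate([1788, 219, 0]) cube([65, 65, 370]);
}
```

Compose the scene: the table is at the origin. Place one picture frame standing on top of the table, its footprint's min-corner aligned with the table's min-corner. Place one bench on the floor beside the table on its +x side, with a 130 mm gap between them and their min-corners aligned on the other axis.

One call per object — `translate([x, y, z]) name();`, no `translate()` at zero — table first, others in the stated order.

table();
translate([0, 0, 741]) picture_frame();
translate([1118, 0, 0]) bench();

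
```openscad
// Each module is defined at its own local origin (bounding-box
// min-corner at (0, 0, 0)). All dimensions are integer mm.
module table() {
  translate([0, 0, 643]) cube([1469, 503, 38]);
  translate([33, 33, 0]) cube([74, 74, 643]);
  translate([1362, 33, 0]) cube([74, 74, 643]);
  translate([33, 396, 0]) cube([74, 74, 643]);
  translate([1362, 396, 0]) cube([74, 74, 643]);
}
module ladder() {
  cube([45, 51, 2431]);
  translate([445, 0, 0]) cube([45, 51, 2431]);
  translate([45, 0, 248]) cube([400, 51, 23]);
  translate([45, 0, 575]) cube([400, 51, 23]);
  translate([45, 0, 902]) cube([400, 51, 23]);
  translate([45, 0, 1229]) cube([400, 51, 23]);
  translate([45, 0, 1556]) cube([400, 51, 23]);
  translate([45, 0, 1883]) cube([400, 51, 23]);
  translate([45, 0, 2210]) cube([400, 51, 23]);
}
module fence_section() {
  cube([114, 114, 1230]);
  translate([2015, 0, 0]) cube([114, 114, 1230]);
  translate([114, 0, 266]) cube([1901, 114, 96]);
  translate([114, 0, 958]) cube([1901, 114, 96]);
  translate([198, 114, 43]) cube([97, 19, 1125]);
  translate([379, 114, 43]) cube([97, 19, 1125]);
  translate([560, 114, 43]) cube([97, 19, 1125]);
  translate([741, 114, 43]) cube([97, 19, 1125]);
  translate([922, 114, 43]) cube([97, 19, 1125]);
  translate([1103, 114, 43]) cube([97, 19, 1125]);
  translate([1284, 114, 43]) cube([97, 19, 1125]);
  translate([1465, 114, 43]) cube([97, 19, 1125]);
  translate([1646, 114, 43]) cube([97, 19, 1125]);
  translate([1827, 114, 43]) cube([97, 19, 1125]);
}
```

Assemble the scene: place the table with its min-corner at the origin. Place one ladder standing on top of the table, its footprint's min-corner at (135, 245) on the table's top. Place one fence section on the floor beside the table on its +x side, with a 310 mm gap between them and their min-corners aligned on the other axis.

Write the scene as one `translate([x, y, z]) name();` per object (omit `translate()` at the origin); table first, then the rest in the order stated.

table();
translate([135, 245, 681]) ladder();
translate([1779, 0, 0]) fence_section();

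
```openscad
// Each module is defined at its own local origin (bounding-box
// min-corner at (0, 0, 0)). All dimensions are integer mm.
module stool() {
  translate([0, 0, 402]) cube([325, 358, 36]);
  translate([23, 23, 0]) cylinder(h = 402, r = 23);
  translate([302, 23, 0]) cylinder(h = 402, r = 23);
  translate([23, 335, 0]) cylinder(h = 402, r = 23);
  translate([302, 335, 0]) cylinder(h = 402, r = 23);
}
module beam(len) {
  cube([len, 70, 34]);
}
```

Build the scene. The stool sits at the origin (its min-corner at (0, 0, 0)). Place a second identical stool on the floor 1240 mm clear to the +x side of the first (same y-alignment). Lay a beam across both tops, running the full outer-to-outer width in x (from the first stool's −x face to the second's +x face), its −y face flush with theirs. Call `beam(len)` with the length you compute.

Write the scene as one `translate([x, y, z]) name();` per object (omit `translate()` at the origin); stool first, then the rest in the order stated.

stool();
translate([1565, 0, 0]) stool();
translate([0, 0, 438]) beam(1890);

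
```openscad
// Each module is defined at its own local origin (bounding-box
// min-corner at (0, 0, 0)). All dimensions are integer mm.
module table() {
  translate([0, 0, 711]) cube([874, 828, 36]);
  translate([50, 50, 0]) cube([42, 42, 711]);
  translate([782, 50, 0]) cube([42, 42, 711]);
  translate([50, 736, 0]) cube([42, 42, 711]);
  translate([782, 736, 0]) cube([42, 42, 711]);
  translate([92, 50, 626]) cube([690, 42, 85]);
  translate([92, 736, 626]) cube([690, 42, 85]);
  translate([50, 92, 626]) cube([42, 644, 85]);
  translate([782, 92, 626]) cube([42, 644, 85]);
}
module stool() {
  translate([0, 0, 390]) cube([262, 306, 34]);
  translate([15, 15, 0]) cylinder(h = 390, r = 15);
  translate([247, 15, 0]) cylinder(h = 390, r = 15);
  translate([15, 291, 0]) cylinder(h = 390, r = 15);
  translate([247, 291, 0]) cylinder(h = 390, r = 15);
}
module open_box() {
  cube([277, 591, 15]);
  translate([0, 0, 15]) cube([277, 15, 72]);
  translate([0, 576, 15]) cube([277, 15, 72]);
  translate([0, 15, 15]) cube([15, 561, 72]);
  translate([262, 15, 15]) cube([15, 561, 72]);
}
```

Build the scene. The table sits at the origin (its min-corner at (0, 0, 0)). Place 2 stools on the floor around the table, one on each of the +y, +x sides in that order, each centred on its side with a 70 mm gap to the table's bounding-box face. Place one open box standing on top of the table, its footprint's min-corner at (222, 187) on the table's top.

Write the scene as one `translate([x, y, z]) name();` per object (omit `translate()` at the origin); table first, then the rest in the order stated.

table();
translate([306, 898, 0]) stool();
translate([944, 261, 0]) stool();
translate([222, 187, 747]) open_box();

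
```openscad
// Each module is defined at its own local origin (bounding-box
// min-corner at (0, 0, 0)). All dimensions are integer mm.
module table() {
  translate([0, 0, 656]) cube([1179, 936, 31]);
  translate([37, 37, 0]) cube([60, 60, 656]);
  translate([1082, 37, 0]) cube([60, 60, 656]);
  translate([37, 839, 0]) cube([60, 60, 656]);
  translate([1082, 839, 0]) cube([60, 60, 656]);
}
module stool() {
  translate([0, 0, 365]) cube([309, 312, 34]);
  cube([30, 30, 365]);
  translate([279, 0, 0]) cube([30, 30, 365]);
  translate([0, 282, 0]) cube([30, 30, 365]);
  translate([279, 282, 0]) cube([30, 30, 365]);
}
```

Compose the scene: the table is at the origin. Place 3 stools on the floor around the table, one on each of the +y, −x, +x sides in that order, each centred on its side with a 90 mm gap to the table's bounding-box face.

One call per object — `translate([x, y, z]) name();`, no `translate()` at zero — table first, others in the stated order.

table();
translate([435, 1026, 0]) stool();
translate([-399, 312, 0]) stool();
translate([1269, 312, 0]) stool();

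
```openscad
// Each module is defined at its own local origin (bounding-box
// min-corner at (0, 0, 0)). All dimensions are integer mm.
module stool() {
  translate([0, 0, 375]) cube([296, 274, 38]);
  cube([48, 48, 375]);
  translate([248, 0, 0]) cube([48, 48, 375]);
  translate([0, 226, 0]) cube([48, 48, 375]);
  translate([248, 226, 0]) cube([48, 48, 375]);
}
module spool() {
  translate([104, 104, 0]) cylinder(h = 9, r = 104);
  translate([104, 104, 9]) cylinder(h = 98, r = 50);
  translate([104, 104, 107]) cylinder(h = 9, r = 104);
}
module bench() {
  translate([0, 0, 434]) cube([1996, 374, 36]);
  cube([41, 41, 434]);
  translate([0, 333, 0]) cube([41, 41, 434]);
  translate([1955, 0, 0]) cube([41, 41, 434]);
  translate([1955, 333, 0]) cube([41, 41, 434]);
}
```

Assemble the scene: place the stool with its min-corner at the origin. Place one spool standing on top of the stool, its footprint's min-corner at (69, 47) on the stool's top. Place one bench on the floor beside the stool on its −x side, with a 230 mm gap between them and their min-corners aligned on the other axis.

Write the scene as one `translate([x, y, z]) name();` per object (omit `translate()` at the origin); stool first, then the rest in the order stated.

stool();
translate([69, 47, 413]) spool();
translate([-2226, 0, 0]) bench();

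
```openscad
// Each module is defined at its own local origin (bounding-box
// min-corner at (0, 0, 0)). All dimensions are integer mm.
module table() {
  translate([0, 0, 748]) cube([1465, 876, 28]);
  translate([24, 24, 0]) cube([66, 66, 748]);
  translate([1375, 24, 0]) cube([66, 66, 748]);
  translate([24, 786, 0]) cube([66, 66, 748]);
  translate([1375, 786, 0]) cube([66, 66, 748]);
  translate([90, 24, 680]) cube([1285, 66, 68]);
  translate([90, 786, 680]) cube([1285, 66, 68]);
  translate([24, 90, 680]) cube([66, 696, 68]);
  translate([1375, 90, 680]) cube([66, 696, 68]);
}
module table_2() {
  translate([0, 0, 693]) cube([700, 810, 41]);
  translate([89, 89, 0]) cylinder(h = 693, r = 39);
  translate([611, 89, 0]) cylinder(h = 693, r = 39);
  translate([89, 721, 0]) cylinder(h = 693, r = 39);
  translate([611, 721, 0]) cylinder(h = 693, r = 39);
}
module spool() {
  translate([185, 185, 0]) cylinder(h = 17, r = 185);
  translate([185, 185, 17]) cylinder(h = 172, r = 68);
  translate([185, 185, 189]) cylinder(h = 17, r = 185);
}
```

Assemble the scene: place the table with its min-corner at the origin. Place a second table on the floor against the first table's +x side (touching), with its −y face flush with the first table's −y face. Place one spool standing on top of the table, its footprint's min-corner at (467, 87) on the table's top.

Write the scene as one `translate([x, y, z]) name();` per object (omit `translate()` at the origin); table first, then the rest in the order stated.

table();
translate([1465, 0, 0]) table_2();
translate([467, 87, 776]) spool();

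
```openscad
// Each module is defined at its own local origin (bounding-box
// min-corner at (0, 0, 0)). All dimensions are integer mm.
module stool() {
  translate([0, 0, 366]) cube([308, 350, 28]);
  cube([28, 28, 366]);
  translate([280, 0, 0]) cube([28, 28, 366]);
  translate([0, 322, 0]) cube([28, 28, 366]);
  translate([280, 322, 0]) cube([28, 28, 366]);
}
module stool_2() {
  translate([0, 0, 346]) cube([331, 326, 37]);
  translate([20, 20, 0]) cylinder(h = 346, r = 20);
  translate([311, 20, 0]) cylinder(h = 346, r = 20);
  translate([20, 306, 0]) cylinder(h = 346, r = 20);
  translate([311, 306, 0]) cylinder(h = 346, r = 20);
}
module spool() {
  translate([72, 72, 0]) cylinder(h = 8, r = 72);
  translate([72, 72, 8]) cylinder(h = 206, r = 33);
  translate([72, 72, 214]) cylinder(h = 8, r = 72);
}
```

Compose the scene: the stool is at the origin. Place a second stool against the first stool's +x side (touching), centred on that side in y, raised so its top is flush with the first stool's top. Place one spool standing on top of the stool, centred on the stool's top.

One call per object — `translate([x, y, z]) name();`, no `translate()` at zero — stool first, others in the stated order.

stool();
translate([308, 12, 11]) stool_2();
translate([82, 103, 394]) spool();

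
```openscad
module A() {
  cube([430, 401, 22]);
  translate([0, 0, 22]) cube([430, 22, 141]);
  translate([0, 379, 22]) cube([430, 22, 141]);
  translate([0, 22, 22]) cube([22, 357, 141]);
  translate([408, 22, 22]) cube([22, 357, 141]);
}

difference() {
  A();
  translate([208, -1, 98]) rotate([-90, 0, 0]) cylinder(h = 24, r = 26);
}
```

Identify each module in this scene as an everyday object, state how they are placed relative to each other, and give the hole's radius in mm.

The subtracted cylinder has r = 26 mm.

A is an open box. The open box has a circular hole through its front wall. The hole's radius is 26 mm.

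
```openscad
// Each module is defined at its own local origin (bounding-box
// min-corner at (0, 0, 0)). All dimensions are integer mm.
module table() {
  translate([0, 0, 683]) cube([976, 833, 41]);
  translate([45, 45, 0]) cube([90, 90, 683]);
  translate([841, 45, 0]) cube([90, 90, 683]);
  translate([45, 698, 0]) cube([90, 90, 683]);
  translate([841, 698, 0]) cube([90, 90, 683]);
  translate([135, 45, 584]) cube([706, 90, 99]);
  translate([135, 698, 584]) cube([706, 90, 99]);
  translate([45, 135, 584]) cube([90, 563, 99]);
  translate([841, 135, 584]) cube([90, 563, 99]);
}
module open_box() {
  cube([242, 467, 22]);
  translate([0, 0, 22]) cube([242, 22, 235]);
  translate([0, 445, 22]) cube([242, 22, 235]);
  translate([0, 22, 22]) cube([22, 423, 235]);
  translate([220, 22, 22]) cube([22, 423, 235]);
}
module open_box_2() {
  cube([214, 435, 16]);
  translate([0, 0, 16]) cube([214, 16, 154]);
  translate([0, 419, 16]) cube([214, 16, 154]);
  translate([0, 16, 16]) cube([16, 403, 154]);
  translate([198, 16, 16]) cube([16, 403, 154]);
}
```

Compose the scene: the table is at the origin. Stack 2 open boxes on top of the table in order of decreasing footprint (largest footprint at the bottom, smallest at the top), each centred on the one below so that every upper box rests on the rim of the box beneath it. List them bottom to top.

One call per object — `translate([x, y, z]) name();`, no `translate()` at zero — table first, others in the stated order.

table();
translate([367, 183, 724]) open_box();
translate([381, 199, 981]) open_box_2();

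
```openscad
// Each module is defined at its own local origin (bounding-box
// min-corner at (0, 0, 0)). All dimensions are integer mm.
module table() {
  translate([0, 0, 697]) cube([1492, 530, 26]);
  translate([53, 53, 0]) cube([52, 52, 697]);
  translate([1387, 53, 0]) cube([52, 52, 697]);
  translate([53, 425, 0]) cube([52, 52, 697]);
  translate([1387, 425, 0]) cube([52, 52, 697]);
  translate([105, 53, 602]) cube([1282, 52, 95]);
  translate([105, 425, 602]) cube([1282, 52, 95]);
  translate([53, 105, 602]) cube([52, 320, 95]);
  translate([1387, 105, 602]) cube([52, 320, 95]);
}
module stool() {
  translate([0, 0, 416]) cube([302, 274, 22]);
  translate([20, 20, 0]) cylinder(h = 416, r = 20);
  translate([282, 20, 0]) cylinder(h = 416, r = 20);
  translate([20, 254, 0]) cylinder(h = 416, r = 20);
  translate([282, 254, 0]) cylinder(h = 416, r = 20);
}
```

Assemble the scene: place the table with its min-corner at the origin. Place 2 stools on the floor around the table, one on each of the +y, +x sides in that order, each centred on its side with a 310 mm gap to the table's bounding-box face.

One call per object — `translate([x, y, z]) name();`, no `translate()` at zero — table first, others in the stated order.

table();
translate([595, 840, 0]) stool();
translate([1802, 128, 0]) stool();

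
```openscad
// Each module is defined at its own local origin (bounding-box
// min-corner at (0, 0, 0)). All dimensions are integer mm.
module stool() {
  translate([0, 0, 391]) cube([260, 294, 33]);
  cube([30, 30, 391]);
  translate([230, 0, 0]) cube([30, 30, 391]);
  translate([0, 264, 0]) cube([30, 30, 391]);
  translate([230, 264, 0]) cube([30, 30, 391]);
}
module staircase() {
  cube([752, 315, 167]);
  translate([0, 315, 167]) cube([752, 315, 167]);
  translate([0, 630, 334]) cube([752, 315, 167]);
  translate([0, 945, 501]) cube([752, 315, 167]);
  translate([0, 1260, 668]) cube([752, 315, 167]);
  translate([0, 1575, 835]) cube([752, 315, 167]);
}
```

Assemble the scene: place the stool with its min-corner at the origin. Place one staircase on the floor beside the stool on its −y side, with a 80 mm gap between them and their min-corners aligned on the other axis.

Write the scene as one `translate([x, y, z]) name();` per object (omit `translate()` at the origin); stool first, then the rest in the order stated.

stool();
translate([0, -1970, 0]) staircase();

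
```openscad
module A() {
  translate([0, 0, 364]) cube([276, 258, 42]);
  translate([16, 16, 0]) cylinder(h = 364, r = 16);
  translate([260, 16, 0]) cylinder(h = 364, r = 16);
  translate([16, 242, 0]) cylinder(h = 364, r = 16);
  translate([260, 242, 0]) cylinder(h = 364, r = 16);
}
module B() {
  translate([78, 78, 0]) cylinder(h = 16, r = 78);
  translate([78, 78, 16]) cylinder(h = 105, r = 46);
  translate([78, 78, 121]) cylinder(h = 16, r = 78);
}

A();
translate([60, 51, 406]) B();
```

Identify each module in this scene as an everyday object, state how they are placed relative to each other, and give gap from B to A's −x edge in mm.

The spool's min-x is at 60; the stool's min-x is 0; gap = 60 mm.

A is a stool. B is a spool. The spool is on top of the stool, centred. The gap from the spool to the stool's −x edge is 60 mm.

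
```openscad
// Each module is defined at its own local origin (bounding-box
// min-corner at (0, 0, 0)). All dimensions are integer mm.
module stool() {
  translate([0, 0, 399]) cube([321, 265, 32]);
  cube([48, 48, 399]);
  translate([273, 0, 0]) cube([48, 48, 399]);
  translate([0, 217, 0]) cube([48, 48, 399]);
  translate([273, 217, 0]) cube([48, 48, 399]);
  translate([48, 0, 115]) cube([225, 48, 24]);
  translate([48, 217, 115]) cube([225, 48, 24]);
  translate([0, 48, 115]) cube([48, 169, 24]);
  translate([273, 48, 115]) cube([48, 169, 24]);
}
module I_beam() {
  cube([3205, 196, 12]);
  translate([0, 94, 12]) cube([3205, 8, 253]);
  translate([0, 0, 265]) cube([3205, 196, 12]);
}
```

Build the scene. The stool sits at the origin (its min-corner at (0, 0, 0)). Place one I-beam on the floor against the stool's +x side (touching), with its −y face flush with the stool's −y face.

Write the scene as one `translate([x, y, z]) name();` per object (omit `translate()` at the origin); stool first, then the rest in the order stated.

stool();
translate([321, 0, 0]) I_beam();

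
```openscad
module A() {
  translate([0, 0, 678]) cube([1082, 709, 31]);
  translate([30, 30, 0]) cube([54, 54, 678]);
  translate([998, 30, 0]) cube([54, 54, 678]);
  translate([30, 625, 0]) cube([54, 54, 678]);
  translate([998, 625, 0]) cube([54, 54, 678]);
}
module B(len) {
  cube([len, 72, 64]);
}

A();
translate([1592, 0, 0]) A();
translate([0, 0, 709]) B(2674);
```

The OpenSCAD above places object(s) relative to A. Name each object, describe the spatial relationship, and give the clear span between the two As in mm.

A is a table. B is a beam. A beam spans the tops of two tables. The clear span between the two tables is 510 mm.

Second table starts at x = 1592; first ends at x = 1082; clear span = 1592 − 1082 = 510 mm.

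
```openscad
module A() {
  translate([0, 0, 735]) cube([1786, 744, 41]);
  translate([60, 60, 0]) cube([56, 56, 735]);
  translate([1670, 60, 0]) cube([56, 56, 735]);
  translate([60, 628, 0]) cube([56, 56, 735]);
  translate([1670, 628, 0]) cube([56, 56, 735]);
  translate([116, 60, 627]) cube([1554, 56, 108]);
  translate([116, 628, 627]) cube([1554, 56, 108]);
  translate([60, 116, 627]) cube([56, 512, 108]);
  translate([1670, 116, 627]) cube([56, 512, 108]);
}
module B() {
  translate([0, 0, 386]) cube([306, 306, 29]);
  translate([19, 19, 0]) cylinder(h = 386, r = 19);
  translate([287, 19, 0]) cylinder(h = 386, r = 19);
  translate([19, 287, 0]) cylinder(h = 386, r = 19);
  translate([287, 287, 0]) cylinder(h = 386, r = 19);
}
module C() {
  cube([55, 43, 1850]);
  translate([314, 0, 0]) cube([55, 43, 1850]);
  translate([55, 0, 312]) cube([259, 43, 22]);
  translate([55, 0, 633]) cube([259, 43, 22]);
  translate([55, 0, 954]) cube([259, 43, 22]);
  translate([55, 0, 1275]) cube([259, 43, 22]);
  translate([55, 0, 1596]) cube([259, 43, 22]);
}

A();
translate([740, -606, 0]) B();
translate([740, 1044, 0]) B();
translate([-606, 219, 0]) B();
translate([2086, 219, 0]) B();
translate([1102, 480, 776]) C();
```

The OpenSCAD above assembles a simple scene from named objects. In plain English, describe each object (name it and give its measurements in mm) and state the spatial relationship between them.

A is a table with a 1786×744 mm rectangular top, 41 mm thick, top surface at z = 776 mm, supported by four 56×56 mm square legs, each inset 60 mm from the nearest pair of top edges, running from the floor. Four apron rails, 56 mm thick and 108 mm tall, run between adjacent legs with their top edges flush with the underside of the top and their outer faces flush with the legs' outer faces.

B is a four-legged stool. The seat is a 306×306×29 mm slab whose top surface is at z = 415 mm; four round legs, each 38 mm in diameter, run from the floor (z = 0) to the underside of the seat, each leg's axis is inset half a diameter from the nearest pair of seat edges (so the leg's bounding box is flush with the corner).

C is a wooden ladder with two side rails of 55×43 mm section and 1850 mm height, set 369 mm apart overall. Between them run 5 rectangular rungs (43 mm deep, 22 mm thick), front faces flush with the rails' −y face. The bottom of the first rung is 312 mm above the floor and each subsequent rung is 321 mm higher than the one below.

Four stools sit around the table at the −y, +y, −x, +x sides. The ladder is on top of the table.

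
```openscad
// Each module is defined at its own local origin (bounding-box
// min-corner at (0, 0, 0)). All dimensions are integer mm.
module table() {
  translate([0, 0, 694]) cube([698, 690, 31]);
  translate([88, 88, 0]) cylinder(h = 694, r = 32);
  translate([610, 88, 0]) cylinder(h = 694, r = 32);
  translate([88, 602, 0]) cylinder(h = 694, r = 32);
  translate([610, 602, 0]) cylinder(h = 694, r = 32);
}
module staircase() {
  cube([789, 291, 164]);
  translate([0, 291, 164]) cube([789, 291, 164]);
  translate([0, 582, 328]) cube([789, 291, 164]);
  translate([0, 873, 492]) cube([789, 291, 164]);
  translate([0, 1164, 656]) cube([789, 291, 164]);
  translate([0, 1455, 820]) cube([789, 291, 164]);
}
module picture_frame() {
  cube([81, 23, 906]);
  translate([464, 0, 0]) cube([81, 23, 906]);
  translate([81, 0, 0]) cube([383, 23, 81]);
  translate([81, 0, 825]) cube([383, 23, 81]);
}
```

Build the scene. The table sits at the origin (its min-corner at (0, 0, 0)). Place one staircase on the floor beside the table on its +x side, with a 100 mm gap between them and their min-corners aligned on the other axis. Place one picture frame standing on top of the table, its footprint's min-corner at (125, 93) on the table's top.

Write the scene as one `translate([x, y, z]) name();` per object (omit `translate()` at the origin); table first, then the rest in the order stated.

table();
translate([798, 0, 0]) staircase();
translate([125, 93, 725]) picture_frame();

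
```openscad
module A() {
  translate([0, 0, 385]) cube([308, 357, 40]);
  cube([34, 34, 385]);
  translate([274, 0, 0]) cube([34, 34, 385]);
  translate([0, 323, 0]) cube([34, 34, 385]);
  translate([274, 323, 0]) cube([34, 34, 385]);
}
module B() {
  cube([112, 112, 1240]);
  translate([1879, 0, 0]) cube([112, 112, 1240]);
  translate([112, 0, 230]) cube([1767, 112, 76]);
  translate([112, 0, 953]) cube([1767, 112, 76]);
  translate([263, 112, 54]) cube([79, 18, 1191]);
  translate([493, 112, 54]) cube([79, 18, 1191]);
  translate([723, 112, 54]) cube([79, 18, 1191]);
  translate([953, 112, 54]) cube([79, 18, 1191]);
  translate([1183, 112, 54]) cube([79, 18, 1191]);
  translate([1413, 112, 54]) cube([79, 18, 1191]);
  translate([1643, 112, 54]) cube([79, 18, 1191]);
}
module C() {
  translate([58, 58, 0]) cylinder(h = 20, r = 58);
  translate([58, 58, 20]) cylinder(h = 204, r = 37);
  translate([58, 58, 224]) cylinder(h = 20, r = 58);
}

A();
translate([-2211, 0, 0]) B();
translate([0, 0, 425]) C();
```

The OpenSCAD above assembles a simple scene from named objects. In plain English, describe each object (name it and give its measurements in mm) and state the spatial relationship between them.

A is a four-legged stool. The seat is 308×357 mm, 40 mm thick, top at z = 425 mm. It stands on four square legs, each 34×34 mm in cross-section, from z = 0 to the seat underside, each flush with a corner of the seat.

B is a fence section. Two 112×112 mm posts, 1240 mm tall, stand on the floor with a clear span of 1767 mm between their inner faces. Two horizontal rails of 112×76 mm section span the gap between the posts with their undersides at z = 230 mm and z = 953 mm, flush with the posts' −y face. 7 pickets, each 79 mm wide, 18 mm thick and 1191 mm tall, are fixed to the +y face of the rails with their bottoms at z = 54 mm, evenly spaced across the span with equal gaps (rounded down to the nearest mm) at the −x end and between each pair — any rounding remainder accumulates at the +x end.

C is a spool: two coaxial disc flanges of radius 58 mm and thickness 20 mm, joined by a core cylinder of radius 37 mm and height 204 mm. The lower flange rests on z = 0 and the three cylinders share a vertical axis.

The fence section is on the floor beside the stool on its −x side. The spool is on top of the stool.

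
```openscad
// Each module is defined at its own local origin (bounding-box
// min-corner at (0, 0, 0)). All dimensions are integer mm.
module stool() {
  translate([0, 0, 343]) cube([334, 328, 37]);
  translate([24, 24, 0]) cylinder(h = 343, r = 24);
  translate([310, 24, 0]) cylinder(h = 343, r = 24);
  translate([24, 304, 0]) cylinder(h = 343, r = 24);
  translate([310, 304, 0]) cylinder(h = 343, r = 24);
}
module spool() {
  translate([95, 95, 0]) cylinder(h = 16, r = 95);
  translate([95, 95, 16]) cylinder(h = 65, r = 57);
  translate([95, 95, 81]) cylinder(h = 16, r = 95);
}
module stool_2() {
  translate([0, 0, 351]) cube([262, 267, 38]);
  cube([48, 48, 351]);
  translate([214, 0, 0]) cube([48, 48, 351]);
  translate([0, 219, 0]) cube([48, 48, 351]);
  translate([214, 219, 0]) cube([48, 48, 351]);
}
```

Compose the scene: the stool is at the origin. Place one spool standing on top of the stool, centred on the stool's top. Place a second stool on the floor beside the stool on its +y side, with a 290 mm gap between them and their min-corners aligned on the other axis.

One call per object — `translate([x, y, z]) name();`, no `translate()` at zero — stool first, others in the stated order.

stool();
translate([72, 69, 380]) spool();
translate([0, 618, 0]) stool_2();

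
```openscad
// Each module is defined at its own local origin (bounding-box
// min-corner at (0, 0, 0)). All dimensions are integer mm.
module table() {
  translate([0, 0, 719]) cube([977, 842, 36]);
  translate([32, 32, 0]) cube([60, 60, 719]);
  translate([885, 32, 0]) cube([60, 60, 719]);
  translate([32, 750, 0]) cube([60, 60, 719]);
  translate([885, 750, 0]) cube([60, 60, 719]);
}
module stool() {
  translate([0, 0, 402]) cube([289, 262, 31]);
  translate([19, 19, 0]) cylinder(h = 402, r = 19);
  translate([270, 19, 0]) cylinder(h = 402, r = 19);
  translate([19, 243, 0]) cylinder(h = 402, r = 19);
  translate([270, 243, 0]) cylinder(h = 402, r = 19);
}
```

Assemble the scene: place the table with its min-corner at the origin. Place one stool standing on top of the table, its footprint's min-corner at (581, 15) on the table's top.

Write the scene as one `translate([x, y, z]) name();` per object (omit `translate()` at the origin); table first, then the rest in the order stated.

table();
translate([581, 15, 755]) stool();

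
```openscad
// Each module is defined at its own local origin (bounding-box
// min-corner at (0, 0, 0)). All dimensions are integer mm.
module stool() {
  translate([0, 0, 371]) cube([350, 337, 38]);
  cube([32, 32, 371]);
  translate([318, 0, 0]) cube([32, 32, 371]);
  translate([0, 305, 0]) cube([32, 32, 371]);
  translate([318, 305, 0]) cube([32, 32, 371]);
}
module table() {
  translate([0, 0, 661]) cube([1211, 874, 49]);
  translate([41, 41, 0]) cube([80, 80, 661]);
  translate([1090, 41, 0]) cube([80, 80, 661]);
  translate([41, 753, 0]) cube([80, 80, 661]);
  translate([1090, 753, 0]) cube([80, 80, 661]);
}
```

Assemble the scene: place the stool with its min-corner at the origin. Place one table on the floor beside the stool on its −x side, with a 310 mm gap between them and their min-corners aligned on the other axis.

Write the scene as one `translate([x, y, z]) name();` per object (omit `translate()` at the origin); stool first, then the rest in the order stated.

stool();
translate([-1521, 0, 0]) table();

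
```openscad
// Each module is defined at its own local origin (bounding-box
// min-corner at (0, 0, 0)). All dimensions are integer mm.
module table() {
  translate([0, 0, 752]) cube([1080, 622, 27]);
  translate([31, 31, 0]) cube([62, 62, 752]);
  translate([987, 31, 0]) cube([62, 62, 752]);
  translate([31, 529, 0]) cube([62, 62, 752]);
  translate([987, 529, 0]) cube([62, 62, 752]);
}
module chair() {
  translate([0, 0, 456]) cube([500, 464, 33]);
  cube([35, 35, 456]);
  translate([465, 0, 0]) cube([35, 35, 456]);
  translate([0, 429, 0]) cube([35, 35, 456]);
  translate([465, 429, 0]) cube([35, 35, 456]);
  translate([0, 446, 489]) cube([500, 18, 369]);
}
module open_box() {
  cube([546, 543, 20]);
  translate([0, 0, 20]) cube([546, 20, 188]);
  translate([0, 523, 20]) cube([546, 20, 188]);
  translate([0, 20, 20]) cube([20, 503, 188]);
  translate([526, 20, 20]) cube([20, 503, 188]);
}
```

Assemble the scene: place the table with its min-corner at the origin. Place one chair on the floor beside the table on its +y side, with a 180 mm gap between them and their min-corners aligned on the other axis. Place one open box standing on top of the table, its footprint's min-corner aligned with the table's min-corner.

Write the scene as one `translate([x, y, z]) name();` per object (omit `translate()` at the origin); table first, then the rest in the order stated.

table();
translate([0, 802, 0]) chair();
translate([0, 0, 779]) open_box();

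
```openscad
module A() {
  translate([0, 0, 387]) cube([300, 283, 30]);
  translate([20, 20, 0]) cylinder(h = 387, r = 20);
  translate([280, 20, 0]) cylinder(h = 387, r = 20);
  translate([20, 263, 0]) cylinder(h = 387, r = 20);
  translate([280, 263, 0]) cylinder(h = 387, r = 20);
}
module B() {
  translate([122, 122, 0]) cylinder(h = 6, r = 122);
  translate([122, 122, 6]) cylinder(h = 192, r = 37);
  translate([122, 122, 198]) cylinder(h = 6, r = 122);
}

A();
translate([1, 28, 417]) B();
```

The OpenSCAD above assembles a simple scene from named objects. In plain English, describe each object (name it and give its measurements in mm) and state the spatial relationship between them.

A is a four-legged stool. The seat is a 300×283×30 mm slab whose top surface is at z = 417 mm; four round legs, each 40 mm in diameter, run from the floor (z = 0) to the underside of the seat, each leg's axis is inset half a diameter from the nearest pair of seat edges (so the leg's bounding box is flush with the corner).

B is a spool: two coaxial disc flanges of radius 122 mm and thickness 6 mm, joined by a core cylinder of radius 37 mm and height 192 mm. The lower flange rests on z = 0 and the three cylinders share a vertical axis.

The spool is on top of the stool.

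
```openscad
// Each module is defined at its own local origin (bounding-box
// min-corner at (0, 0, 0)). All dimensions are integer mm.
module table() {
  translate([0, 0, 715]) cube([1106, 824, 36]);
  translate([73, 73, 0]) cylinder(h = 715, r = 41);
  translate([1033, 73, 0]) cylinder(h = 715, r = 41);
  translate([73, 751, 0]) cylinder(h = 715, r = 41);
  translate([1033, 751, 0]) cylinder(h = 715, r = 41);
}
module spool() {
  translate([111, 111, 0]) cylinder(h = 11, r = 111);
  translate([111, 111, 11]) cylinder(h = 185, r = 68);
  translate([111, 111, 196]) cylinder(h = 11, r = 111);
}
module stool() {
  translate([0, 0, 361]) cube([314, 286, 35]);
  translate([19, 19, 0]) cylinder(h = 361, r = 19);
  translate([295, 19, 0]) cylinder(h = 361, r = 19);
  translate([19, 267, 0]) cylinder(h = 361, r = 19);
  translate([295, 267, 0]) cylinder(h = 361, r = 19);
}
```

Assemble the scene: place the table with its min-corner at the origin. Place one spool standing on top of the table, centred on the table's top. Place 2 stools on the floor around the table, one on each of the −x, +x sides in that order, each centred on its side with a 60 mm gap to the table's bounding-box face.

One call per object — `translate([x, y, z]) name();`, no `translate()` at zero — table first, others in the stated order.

table();
translate([442, 301, 751]) spool();
translate([-374, 269, 0]) stool();
translate([1166, 269, 0]) stool();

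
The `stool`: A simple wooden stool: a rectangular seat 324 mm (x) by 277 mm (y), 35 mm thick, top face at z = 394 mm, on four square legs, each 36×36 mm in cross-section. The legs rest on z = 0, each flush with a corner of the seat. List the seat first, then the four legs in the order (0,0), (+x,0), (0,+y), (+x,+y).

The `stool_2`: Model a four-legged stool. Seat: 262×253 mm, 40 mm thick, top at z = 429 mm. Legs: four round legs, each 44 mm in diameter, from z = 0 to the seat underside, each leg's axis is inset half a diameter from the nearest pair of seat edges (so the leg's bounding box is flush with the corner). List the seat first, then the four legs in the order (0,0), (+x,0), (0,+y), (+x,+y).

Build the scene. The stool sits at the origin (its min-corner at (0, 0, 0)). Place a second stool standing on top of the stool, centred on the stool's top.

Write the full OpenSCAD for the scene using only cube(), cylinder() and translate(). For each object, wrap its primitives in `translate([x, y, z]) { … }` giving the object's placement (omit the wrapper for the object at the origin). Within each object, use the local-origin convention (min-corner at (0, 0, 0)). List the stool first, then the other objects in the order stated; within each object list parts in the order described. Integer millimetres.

translate([0, 0, 359]) cube([324, 277, 35]);
cube([36, 36, 359]);
translate([288, 0, 0]) cube([36, 36, 359]);
translate([0, 241, 0]) cube([36, 36, 359]);
translate([288, 241, 0]) cube([36, 36, 359]);
translate([31, 12, 394]) {
  translate([0, 0, 389]) cube([262, 253, 40]);
  translate([22, 22, 0]) cylinder(h = 389, r = 22);
  translate([240, 22, 0]) cylinder(h = 389, r = 22);
  translate([22, 231, 0]) cylinder(h = 389, r = 22);
  translate([240, 231, 0]) cylinder(h = 389, r = 22);
}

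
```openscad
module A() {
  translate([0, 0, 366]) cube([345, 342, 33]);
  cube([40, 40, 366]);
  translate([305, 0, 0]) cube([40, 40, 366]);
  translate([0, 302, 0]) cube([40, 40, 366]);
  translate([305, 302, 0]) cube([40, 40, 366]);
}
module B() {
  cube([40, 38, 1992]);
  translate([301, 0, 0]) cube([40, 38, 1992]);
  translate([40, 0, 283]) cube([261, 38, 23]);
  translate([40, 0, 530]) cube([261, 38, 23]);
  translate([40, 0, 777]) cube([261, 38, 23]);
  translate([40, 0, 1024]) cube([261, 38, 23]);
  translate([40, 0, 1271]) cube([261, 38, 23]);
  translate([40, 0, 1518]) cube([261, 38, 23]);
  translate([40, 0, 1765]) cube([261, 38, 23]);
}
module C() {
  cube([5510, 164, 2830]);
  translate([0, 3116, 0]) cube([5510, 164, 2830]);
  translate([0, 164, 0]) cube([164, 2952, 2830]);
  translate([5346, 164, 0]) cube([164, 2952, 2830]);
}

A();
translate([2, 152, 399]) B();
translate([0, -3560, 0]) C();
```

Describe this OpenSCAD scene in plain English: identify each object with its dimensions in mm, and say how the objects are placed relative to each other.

A is a four-legged stool. The seat is 345×342 mm, 33 mm thick, top at z = 399 mm. It stands on four square legs, each 40×40 mm in cross-section, from z = 0 to the seat underside, each flush with a corner of the seat.

B is a straight ladder. Two 40×38 mm vertical rails, 1992 mm tall, stand 341 mm apart (outside-to-outside) with their front faces coplanar on the −y side. 7 rungs, each 38 mm deep and 23 mm tall, span between the inner faces of the rails, front faces flush with the rails. The lowest rung's underside is at z = 283 mm and rungs are spaced 247 mm apart (underside to underside).

C is the wall frame of a small rectangular building: four walls, each 2830 mm tall and 164 mm thick, enclosing a footprint 5510 mm (x) by 3280 mm (y) outside-to-outside, with no floor or roof. The front and back walls (the −y and +y sides) span the full width; the two side walls fit between them.

The ladder is on top of the stool, centred. The house frame is on the floor beside the stool on its −y side.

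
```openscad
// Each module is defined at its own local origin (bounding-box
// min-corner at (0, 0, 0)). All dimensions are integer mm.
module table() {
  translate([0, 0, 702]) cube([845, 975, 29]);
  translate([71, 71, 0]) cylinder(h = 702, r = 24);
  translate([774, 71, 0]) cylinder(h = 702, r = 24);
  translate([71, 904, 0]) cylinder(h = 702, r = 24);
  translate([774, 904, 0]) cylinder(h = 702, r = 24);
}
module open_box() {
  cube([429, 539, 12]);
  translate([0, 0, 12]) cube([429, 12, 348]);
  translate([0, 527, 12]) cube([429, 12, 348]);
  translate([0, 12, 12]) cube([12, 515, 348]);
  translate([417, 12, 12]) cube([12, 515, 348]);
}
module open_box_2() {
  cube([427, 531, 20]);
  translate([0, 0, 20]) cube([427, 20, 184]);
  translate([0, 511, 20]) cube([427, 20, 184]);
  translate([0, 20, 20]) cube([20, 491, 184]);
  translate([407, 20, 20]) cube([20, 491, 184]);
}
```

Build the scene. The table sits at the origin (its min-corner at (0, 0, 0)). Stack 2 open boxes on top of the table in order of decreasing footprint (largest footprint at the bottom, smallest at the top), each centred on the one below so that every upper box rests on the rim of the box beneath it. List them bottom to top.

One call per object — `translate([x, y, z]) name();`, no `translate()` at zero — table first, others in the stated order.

table();
translate([208, 218, 731]) open_box();
translate([209, 222, 1091]) open_box_2();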